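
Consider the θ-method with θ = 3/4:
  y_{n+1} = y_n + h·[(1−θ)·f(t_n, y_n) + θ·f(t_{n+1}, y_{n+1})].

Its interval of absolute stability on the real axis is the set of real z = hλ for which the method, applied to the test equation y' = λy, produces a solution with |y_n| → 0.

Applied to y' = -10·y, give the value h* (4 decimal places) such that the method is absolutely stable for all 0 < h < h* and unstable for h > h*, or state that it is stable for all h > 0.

On y'=λy, z=hλ:
  y_{n+1} = y_n + z·[1/4·y_n + 3/4·y_{n+1}] ⇒ (1 − 3/4z)y_{n+1} = (1 + 1/4z)y_n
  so R(z) = (1 + 1/4z)/(1 − 3/4z).

Boundary: |R(x)|=1, x<0.
x=-1.49: |R|=0.2963
x=-2: |R|=0.2000
x=-10: |R|=0.1765
x=-100: |R|=0.3158
θ=3/4≥1/2 ⇒ |1+1/4x|<|1−3/4x| ∀x<0 ⇒ interval (−∞,0).

interval (−∞, 0). Any h>0 works for λ=-10.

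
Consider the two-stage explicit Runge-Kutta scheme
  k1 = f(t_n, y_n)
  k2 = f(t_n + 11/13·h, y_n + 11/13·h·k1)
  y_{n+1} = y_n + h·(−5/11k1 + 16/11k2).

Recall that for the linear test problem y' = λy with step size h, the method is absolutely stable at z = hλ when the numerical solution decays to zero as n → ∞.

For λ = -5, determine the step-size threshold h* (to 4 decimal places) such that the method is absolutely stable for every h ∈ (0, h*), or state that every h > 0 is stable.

Set f=λy, z=hλ:
  k1=λy_n ⇒ h·k1=z·y_n;  k2=λ(1+11/13z)y_n ⇒ h·k2=z(1+11/13z)y_n
  y_{n+1}/y_n = 1 − 5/11z + 16/11z(1+11/13z) = 1 + z + 16/13z²
  ⇒ R(z) = 1 + z + 16/13z².

Need |R(x)|<1, x<0.
x=-0.94: |R|=1.1475
R=1: x+16/13x²=0 ⇒ x=−13/16=-0.8125; min R=1−1/(4·16/13)=0.7969>−1
Confirm numerically:
  x=-0.789: |R|=0.97718 <1
  x=-0.718: |R|=0.91649 <1
  x=-0.330: |R|=0.80403 <1
  x=-1.334: |R|=1.85622 >1
  x=-1.237: |R|=1.64628 >1
  x=-0.893: |R|=1.08848 >1
Interval (-0.8125, 0).

(-0.8125,0); λ=-5 ⇒ h* = (13/16)/5 = 0.1625.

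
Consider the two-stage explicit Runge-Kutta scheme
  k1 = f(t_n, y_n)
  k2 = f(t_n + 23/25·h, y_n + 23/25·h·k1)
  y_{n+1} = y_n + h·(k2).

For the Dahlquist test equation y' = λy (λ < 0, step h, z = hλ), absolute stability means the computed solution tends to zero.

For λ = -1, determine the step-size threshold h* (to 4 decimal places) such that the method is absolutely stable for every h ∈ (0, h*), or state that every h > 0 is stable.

(-1.0870,0); λ=-1 ⇒ h* = (25/23)/1 = 1.0870.

Set f=λy, z=hλ:
  k1=λy_n ⇒ h·k1=z·y_n;  k2=λ(1+23/25z)y_n ⇒ h·k2=z(1+23/25z)y_n
  y_{n+1}/y_n = 1 + z(1+23/25z) = 1 + z + 23/25z²
  Hence R(z) = 1 + z + 23/25z².

Solve |R(x)|<1 on ℝ⁻.
x=-1.64: |R|=1.8344
R=1: x+23/25x²=0 ⇒ x=−25/23=-1.0870; min R=1−1/(4·23/25)=0.7283>−1
Confirm numerically:
  x=-0.819: |R|=0.79810 <1
  x=-0.818: |R|=0.79759 <1
  x=-0.725: |R|=0.75857 <1
  x=-0.546: |R|=0.72827 <1
  x=-1.648: |R|=1.85063 >1
  x=-1.202: |R|=1.12722 >1
Interval (-1.0870, 0).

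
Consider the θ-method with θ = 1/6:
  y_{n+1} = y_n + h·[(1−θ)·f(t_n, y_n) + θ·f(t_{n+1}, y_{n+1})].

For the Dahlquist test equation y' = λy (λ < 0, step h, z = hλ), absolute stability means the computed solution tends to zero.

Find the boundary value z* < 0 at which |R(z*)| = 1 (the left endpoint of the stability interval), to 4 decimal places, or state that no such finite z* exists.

z* = -3.0000.

On y'=λy, z=hλ:
  y_{n+1} = y_n + z·[5/6·y_n + 1/6·y_{n+1}] ⇒ (1 − 1/6z)y_{n+1} = (1 + 5/6z)y_n
  Hence R(z) = (1 + 5/6z)/(1 − 1/6z).

Boundary: |R(x)|=1, x<0.
x=-0.86: |R|=0.2478
R=−1: 1+5/6x = −1+1/6x ⇒ -2/3x=2 ⇒ x=2/(-2/3)=-3.0000
Confirm numerically:
  x=-2.383: |R|=0.70559 <1
  x=-1.531: |R|=0.21976 <1
  x=-1.425: |R|=0.15152 <1
  x=-3.482: |R|=1.20333 >1
  x=-3.468: |R|=1.19772 >1
  x=-3.368: |R|=1.15713 >1
Stable set (-3.0000, 0).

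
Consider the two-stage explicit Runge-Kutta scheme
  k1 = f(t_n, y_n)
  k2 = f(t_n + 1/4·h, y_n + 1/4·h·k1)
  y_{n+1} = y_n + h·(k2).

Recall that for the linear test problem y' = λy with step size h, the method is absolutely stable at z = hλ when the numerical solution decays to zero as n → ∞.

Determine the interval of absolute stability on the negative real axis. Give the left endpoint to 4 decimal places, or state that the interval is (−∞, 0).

z∈(-4.0000,0).

Test eqn y'=λy, z=hλ:
  k1=λy_n ⇒ h·k1=z·y_n;  k2=λ(1+1/4z)y_n ⇒ h·k2=z(1+1/4z)y_n
  y_{n+1}/y_n = 1 + z(1+1/4z) = 1 + z + 1/4z²
  ⇒ R(z) = 1 + z + 1/4z².

Boundary: |R(x)|=1, x<0.
x=-0.87: |R|=0.3192
R=1: x+1/4x²=0 ⇒ x=−4=-4.0000; min R=1−1/(4·1/4)=0.0000>−1
Confirm numerically:
  x=-3.917: |R|=0.91872 <1
  x=-3.047: |R|=0.27405 <1
  x=-1.753: |R|=0.01525 <1
  x=-4.405: |R|=1.44601 >1
  x=-4.388: |R|=1.42564 >1
So |R|<1 on (-4.0000, 0).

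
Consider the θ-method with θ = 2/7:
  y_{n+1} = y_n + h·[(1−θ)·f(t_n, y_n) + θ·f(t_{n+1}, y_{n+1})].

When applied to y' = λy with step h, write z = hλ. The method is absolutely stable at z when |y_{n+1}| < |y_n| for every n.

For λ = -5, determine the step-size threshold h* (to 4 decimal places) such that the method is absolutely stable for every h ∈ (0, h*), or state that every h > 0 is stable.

With y'=λy (z=hλ):
  y_{n+1} = y_n + z·[5/7·y_n + 2/7·y_{n+1}] ⇒ (1 − 2/7z)y_{n+1} = (1 + 5/7z)y_n
  Hence R(z) = (1 + 5/7z)/(1 − 2/7z).

Boundary: |R(x)|=1, x<0.
x=-0.42: |R|=0.6250
R=−1: 1+5/7x = −1+2/7x ⇒ -3/7x=2 ⇒ x=2/(-3/7)=-4.6667
Confirm numerically:
  x=-3.944: |R|=0.85438 <1
  x=-3.349: |R|=0.71142 <1
  x=-3.272: |R|=0.69108 <1
  x=-2.940: |R|=0.59783 <1
  x=-5.099: |R|=1.07542 >1
  x=-4.771: |R|=1.01892 >1
So |R|<1 on (-4.6667, 0).

(-4.6667,0); λ=-5 ⇒ h* = (14/3)/5 = 0.9333.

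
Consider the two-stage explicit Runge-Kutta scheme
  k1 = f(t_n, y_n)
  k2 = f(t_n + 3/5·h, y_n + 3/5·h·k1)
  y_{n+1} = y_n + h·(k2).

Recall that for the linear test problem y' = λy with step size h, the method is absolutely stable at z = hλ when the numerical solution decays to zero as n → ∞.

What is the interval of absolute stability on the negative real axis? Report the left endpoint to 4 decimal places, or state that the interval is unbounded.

z∈(-1.6667,0).

With y'=λy (z=hλ):
  k1=λy_n ⇒ h·k1=z·y_n;  k2=λ(1+3/5z)y_n ⇒ h·k2=z(1+3/5z)y_n
  y_{n+1}/y_n = 1 + z(1+3/5z) = 1 + z + 3/5z²
  so R(z) = 1 + z + 3/5z².

Boundary: |R(x)|=1, x<0.
x=-1.61: |R|=0.9453
R=1: x+3/5x²=0 ⇒ x=−5/3=-1.6667; min R=1−1/(4·3/5)=0.5833>−1
Confirm numerically:
  x=-1.584: |R|=0.92143 <1
  x=-1.515: |R|=0.86213 <1
  x=-0.863: |R|=0.58386 <1
  x=-0.843: |R|=0.58339 <1
  x=-1.841: |R|=1.19257 >1
  x=-1.687: |R|=1.02058 >1
So |R|<1 on (-1.6667, 0).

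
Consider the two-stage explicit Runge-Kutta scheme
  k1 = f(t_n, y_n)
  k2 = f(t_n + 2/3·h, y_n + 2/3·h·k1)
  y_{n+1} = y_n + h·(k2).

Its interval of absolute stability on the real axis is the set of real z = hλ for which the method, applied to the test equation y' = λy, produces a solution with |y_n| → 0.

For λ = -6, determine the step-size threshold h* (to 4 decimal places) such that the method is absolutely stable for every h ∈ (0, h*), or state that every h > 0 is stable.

Set f=λy, z=hλ:
  k1=λy_n ⇒ h·k1=z·y_n;  k2=λ(1+2/3z)y_n ⇒ h·k2=z(1+2/3z)y_n
  y_{n+1}/y_n = 1 + z(1+2/3z) = 1 + z + 2/3z²
  so R(z) = 1 + z + 2/3z².

Need |R(x)|<1, x<0.
x=-0.54: |R|=0.6544
R=1: x+2/3x²=0 ⇒ x=−3/2=-1.5000; min R=1−1/(4·2/3)=0.6250>−1
Confirm numerically:
  x=-1.356: |R|=0.86982 <1
  x=-1.120: |R|=0.71627 <1
  x=-0.995: |R|=0.66502 <1
  x=-2.087: |R|=1.81671 >1
  x=-1.634: |R|=1.14597 >1
Interval (-1.5000, 0).

(-1.5000,0); λ=-6 ⇒ h* = (3/2)/6 = 0.2500.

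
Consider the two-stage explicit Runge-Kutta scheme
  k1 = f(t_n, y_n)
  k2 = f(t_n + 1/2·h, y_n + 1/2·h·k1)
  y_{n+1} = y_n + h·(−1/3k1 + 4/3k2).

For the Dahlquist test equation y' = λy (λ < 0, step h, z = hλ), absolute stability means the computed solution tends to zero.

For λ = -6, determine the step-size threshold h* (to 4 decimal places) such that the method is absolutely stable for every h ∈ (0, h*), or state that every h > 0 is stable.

Test eqn y'=λy, z=hλ:
  k1=λy_n ⇒ h·k1=z·y_n;  k2=λ(1+1/2z)y_n ⇒ h·k2=z(1+1/2z)y_n
  y_{n+1}/y_n = 1 − 1/3z + 4/3z(1+1/2z) = 1 + z + 2/3z²
  Hence R(z) = 1 + z + 2/3z².

Boundary: |R(x)|=1, x<0.
x=-0.34: |R|=0.7371
R=1: x+2/3x²=0 ⇒ x=−3/2=-1.5000; min R=1−1/(4·2/3)=0.6250>−1
Confirm numerically:
  x=-1.279: |R|=0.81156 <1
  x=-1.162: |R|=0.73816 <1
  x=-1.016: |R|=0.67217 <1
  x=-0.621: |R|=0.63609 <1
  x=-2.070: |R|=1.78660 >1
  x=-1.897: |R|=1.50207 >1
  x=-1.682: |R|=1.20408 >1
Interval (-1.5000, 0).

(-1.5000,0); λ=-6 ⇒ h* = (3/2)/6 = 0.2500.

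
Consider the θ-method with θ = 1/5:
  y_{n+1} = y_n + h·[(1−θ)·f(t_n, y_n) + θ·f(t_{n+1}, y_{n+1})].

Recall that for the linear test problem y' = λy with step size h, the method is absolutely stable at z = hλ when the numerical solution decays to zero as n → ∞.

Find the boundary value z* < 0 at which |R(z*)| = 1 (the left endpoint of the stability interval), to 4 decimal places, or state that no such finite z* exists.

z* = -3.3333.

With y'=λy (z=hλ):
  y_{n+1} = y_n + z·[4/5·y_n + 1/5·y_{n+1}] ⇒ (1 − 1/5z)y_{n+1} = (1 + 4/5z)y_n
  R(z) = (1 + 4/5z)/(1 − 1/5z).

Boundary: |R(x)|=1, x<0.
x=-0.94: |R|=0.2088
R=−1: 1+4/5x = −1+1/5x ⇒ -3/5x=2 ⇒ x=2/(-3/5)=-3.3333
Confirm numerically:
  x=-3.102: |R|=0.91434 <1
  x=-3.009: |R|=0.87851 <1
  x=-2.453: |R|=0.64565 <1
  x=-3.785: |R|=1.15424 >1
  x=-3.660: |R|=1.11316 >1
Interval (-3.3333, 0).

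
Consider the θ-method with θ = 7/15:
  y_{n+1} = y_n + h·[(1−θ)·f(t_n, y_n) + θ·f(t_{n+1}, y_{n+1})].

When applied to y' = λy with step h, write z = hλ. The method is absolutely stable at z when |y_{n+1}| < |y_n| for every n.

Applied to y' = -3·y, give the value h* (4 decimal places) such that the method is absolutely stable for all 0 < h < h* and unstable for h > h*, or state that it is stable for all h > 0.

(-30.0000,0); λ=-3 ⇒ h* = (30)/3 = 10.0000.

On y'=λy, z=hλ:
  y_{n+1} = y_n + z·[8/15·y_n + 7/15·y_{n+1}] ⇒ (1 − 7/15z)y_{n+1} = (1 + 8/15z)y_n
  ⇒ R(z) = (1 + 8/15z)/(1 − 7/15z).

Need |R(x)|<1, x<0.
x=-0.41: |R|=0.6558
R=−1: 1+8/15x = −1+7/15x ⇒ -1/15x=2 ⇒ x=2/(-1/15)=-30.0000
Confirm numerically:
  x=-28.434: |R|=0.99268 <1
  x=-26.827: |R|=0.98435 <1
  x=-25.467: |R|=0.97655 <1
  x=-23.590: |R|=0.96441 <1
  x=-30.552: |R|=1.00241 >1
  x=-30.338: |R|=1.00149 >1
  x=-30.147: |R|=1.00065 >1
So |R|<1 on (-30.0000, 0).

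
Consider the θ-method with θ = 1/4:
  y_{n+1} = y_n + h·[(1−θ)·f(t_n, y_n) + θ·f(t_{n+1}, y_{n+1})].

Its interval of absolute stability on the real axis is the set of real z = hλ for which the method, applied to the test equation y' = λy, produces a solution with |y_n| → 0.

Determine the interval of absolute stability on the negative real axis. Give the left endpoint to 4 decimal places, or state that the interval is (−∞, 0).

(-4.0000, 0).

Test eqn y'=λy, z=hλ:
  y_{n+1} = y_n + z·[3/4·y_n + 1/4·y_{n+1}] ⇒ (1 − 1/4z)y_{n+1} = (1 + 3/4z)y_n
  so R(z) = (1 + 3/4z)/(1 − 1/4z).

Boundary: |R(x)|=1, x<0.
x=-1.08: |R|=0.1496
R=−1: 1+3/4x = −1+1/4x ⇒ -1/2x=2 ⇒ x=2/(-1/2)=-4.0000
Confirm numerically:
  x=-3.956: |R|=0.98894 <1
  x=-3.514: |R|=0.87064 <1
  x=-2.293: |R|=0.45749 <1
  x=-4.565: |R|=1.13193 >1
  x=-4.480: |R|=1.11321 >1
  x=-4.292: |R|=1.07043 >1
Stable set (-4.0000, 0).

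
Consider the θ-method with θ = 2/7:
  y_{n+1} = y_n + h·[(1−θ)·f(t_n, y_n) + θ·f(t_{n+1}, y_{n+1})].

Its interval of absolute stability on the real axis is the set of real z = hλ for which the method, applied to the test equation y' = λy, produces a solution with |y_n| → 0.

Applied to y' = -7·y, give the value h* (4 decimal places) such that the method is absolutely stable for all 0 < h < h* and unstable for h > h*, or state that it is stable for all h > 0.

(-4.6667,0); λ=-7 ⇒ h* = (14/3)/7 = 0.6667.

On y'=λy, z=hλ:
  y_{n+1} = y_n + z·[5/7·y_n + 2/7·y_{n+1}] ⇒ (1 − 2/7z)y_{n+1} = (1 + 5/7z)y_n
  Hence R(z) = (1 + 5/7z)/(1 − 2/7z).

Boundary: |R(x)|=1, x<0.
x=-0.39: |R|=0.6491
R=−1: 1+5/7x = −1+2/7x ⇒ -3/7x=2 ⇒ x=2/(-3/7)=-4.6667
Confirm numerically:
  x=-4.589: |R|=0.98560 <1
  x=-4.014: |R|=0.86971 <1
  x=-3.981: |R|=0.86252 <1
  x=-1.867: |R|=0.21753 <1
  x=-4.893: |R|=1.04045 >1
  x=-4.823: |R|=1.02817 >1
  x=-4.800: |R|=1.02410 >1
Stable set (-4.6667, 0).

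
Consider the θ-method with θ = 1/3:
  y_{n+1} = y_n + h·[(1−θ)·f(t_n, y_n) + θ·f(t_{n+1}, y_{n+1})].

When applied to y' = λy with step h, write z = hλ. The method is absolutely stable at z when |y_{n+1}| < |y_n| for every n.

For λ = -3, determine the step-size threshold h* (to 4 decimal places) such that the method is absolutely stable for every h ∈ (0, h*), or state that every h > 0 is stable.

With y'=λy (z=hλ):
  y_{n+1} = y_n + z·[2/3·y_n + 1/3·y_{n+1}] ⇒ (1 − 1/3z)y_{n+1} = (1 + 2/3z)y_n
  ⇒ R(z) = (1 + 2/3z)/(1 − 1/3z).

Need |R(x)|<1, x<0.
x=-1.25: |R|=0.1176
R=−1: 1+2/3x = −1+1/3x ⇒ -1/3x=2 ⇒ x=2/(-1/3)=-6.0000
Confirm numerically:
  x=-5.955: |R|=0.99497 <1
  x=-5.742: |R|=0.97049 <1
  x=-2.617: |R|=0.39772 <1
  x=-6.201: |R|=1.02185 >1
  x=-6.148: |R|=1.01618 >1
Interval (-6.0000, 0).

(-6.0000,0); λ=-3 ⇒ h* = (6)/3 = 2.0000.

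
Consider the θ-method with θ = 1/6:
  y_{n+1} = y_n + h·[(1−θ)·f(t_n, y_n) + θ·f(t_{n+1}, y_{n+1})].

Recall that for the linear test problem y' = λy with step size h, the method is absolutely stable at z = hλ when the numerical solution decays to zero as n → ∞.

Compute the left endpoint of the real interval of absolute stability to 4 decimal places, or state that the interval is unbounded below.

With y'=λy (z=hλ):
  y_{n+1} = y_n + z·[5/6·y_n + 1/6·y_{n+1}] ⇒ (1 − 1/6z)y_{n+1} = (1 + 5/6z)y_n
  so R(z) = (1 + 5/6z)/(1 − 1/6z).

Solve |R(x)|<1 on ℝ⁻.
x=-0.92: |R|=0.2023
R=−1: 1+5/6x = −1+1/6x ⇒ -2/3x=2 ⇒ x=2/(-2/3)=-3.0000
Confirm numerically:
  x=-2.851: |R|=0.93266 <1
  x=-2.844: |R|=0.92944 <1
  x=-1.327: |R|=0.08667 <1
  x=-3.588: |R|=1.24531 >1
  x=-3.363: |R|=1.15508 >1
So |R|<1 on (-3.0000, 0).

z* = -3.0000.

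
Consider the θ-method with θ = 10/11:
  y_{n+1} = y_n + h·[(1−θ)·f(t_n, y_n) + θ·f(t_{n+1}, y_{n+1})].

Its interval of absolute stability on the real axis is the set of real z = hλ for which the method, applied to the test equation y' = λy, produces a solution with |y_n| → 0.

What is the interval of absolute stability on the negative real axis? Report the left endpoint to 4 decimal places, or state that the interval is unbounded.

unbounded; (−∞, 0).

On y'=λy, z=hλ:
  y_{n+1} = y_n + z·[1/11·y_n + 10/11·y_{n+1}] ⇒ (1 − 10/11z)y_{n+1} = (1 + 1/11z)y_n
  R(z) = (1 + 1/11z)/(1 − 10/11z).

Need |R(x)|<1, x<0.
x=-1.63: |R|=0.3432
x=-2: |R|=0.2903
x=-10: |R|=0.0090
x=-100: |R|=0.0880
θ=10/11≥1/2 ⇒ |1+1/11x|<|1−10/11x| ∀x<0 ⇒ stable on all of ℝ⁻.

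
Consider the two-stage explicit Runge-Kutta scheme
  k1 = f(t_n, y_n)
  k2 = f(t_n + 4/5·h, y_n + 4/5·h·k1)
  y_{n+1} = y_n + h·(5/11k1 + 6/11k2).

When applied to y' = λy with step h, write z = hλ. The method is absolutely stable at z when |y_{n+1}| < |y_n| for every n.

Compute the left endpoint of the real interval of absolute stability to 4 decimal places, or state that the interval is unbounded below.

With y'=λy (z=hλ):
  k1=λy_n ⇒ h·k1=z·y_n;  k2=λ(1+4/5z)y_n ⇒ h·k2=z(1+4/5z)y_n
  y_{n+1}/y_n = 1 + 5/11z + 6/11z(1+4/5z) = 1 + z + 24/55z²
  ⇒ R(z) = 1 + z + 24/55z².

Need |R(x)|<1, x<0.
x=-1.64: |R|=0.5336
R=1: x+24/55x²=0 ⇒ x=−55/24=-2.2917; min R=1−1/(4·24/55)=0.4271>−1
Confirm numerically:
  x=-1.500: |R|=0.48182 <1
  x=-1.444: |R|=0.46588 <1
  x=-1.044: |R|=0.43161 <1
  x=-2.760: |R|=1.56404 >1
  x=-2.679: |R|=1.45280 >1
  x=-2.506: |R|=1.23438 >1
So |R|<1 on (-2.2917, 0).

left endpoint -2.2917.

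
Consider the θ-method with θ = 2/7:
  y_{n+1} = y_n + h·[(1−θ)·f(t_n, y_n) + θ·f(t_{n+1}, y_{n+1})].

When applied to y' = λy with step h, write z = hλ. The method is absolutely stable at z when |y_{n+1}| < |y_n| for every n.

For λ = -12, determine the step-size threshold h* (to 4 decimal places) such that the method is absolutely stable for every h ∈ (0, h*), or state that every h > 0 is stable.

(-4.6667,0); λ=-12 ⇒ h* = (14/3)/12 = 0.3889.

Set f=λy, z=hλ:
  y_{n+1} = y_n + z·[5/7·y_n + 2/7·y_{n+1}] ⇒ (1 − 2/7z)y_{n+1} = (1 + 5/7z)y_n
  R(z) = (1 + 5/7z)/(1 − 2/7z).

Find x<0 with |R(x)|<1.
x=-0.67: |R|=0.4376
R=−1: 1+5/7x = −1+2/7x ⇒ -3/7x=2 ⇒ x=2/(-3/7)=-4.6667
Confirm numerically:
  x=-4.372: |R|=0.94385 <1
  x=-2.533: |R|=0.46950 <1
  x=-2.479: |R|=0.45116 <1
  x=-4.978: |R|=1.05508 >1
  x=-4.834: |R|=1.03012 >1
So |R|<1 on (-4.6667, 0).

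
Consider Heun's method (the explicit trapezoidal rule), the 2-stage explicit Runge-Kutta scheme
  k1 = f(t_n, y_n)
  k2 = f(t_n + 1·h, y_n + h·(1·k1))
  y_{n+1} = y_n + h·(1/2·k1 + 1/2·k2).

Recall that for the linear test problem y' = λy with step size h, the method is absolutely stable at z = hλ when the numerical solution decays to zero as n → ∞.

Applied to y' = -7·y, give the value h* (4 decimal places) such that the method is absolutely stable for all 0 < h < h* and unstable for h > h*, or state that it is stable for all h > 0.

On y'=λy, z=hλ:
  order 2, 2-stage ⇒ R(z)=1+z+z^2/2
  (e.g. R(-1.15)=0.51125, |R|=0.51125)

Find x<0 with |R(x)|<1.
x=-1.15: |R|=0.5112
|R(-1.6)|=0.6800 |R(-1.19)|=0.5181 |R(-0.84)|=0.5128
Bisect:
  x_lo=-2.3891 |R|=1.4648  x_hi=-0.1649 |R|=0.8487
  mid=-1.27701 |R|=0.53837 →hi
  mid=-1.83305 |R|=0.84699 →hi
  mid=-2.11108 |R|=1.11725 →lo
  mid=-1.97207 |R|=0.97246 →hi
  mid=-2.04157 |R|=1.04244 →lo
  mid=-2.00682 |R|=1.00684 →lo
  mid=-1.98944 |R|=0.98950 →hi
  ...
  [-2.00003,-1.99990] ⇒ x*=-2.0000
Interval (-2.0000, 0).

(-2.0000,0); λ=-7 ⇒ h* = 0.2857.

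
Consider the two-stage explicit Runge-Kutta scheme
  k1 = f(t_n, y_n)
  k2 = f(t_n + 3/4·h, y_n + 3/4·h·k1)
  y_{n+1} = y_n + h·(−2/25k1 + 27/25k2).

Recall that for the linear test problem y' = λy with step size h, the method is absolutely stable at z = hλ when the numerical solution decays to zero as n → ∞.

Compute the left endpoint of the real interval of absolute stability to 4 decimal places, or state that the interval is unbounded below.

left endpoint -1.2346.

Test eqn y'=λy, z=hλ:
  k1=λy_n ⇒ h·k1=z·y_n;  k2=λ(1+3/4z)y_n ⇒ h·k2=z(1+3/4z)y_n
  y_{n+1}/y_n = 1 − 2/25z + 27/25z(1+3/4z) = 1 + z + 81/100z²
  R(z) = 1 + z + 81/100z².

Find x<0 with |R(x)|<1.
x=-1.39: |R|=1.1750
R=1: x+81/100x²=0 ⇒ x=−100/81=-1.2346; min R=1−1/(4·81/100)=0.6914>−1
Confirm numerically:
  x=-1.124: |R|=0.89933 <1
  x=-0.866: |R|=0.74146 <1
  x=-0.854: |R|=0.73675 <1
  x=-0.833: |R|=0.72905 <1
  x=-1.585: |R|=1.44990 >1
  x=-1.528: |R|=1.36318 >1
  x=-1.476: |R|=1.28865 >1
Stable set (-1.2346, 0).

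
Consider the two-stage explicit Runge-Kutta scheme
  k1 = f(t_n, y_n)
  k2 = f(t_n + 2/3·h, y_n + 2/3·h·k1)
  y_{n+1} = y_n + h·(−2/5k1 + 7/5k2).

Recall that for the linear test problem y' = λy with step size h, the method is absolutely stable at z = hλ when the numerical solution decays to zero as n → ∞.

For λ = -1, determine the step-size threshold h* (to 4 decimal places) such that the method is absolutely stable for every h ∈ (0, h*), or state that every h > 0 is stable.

Set f=λy, z=hλ:
  k1=λy_n ⇒ h·k1=z·y_n;  k2=λ(1+2/3z)y_n ⇒ h·k2=z(1+2/3z)y_n
  y_{n+1}/y_n = 1 − 2/5z + 7/5z(1+2/3z) = 1 + z + 14/15z²
  ⇒ R(z) = 1 + z + 14/15z².

Need |R(x)|<1, x<0.
x=-1.21: |R|=1.1565
R=1: x+14/15x²=0 ⇒ x=−15/14=-1.0714; min R=1−1/(4·14/15)=0.7321>−1
Confirm numerically:
  x=-1.026: |R|=0.95650 <1
  x=-0.855: |R|=0.82729 <1
  x=-0.815: |R|=0.80494 <1
  x=-0.658: |R|=0.74610 <1
  x=-1.618: |R|=1.82540 >1
  x=-1.549: |R|=1.69044 >1
So |R|<1 on (-1.0714, 0).

(-1.0714,0); λ=-1 ⇒ h* = (15/14)/1 = 1.0714.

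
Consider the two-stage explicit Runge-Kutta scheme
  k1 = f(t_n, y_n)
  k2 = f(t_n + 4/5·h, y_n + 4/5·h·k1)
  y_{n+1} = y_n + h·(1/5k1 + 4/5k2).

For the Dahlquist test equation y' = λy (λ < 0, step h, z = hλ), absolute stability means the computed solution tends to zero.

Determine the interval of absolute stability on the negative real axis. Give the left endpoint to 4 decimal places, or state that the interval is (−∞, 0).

Test eqn y'=λy, z=hλ:
  k1=λy_n ⇒ h·k1=z·y_n;  k2=λ(1+4/5z)y_n ⇒ h·k2=z(1+4/5z)y_n
  y_{n+1}/y_n = 1 + 1/5z + 4/5z(1+4/5z) = 1 + z + 16/25z²
  ⇒ R(z) = 1 + z + 16/25z².

Solve |R(x)|<1 on ℝ⁻.
x=-0.8: |R|=0.6096
R=1: x+16/25x²=0 ⇒ x=−25/16=-1.5625; min R=1−1/(4·16/25)=0.6094>−1
Confirm numerically:
  x=-1.200: |R|=0.72160 <1
  x=-1.174: |R|=0.70810 <1
  x=-0.812: |R|=0.60998 <1
  x=-1.981: |R|=1.53059 >1
  x=-1.722: |R|=1.17578 >1
  x=-1.684: |R|=1.13095 >1
Interval (-1.5625, 0).

z∈(-1.5625,0).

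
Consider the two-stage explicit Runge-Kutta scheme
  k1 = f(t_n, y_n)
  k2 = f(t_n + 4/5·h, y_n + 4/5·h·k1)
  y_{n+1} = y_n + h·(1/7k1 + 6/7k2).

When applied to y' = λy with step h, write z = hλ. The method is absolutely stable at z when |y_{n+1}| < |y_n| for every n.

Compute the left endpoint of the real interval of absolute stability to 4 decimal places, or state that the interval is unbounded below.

left endpoint -1.4583.

Test eqn y'=λy, z=hλ:
  k1=λy_n ⇒ h·k1=z·y_n;  k2=λ(1+4/5z)y_n ⇒ h·k2=z(1+4/5z)y_n
  y_{n+1}/y_n = 1 + 1/7z + 6/7z(1+4/5z) = 1 + z + 24/35z²
  ⇒ R(z) = 1 + z + 24/35z².

Need |R(x)|<1, x<0.
x=-0.94: |R|=0.6659
R=1: x+24/35x²=0 ⇒ x=−35/24=-1.4583; min R=1−1/(4·24/35)=0.6354>−1
Confirm numerically:
  x=-1.230: |R|=0.80742 <1
  x=-0.891: |R|=0.65338 <1
  x=-0.860: |R|=0.64715 <1
  x=-0.641: |R|=0.64075 <1
  x=-2.006: |R|=1.75334 >1
  x=-1.798: |R|=1.41878 >1
  x=-1.700: |R|=1.28171 >1
So |R|<1 on (-1.4583, 0).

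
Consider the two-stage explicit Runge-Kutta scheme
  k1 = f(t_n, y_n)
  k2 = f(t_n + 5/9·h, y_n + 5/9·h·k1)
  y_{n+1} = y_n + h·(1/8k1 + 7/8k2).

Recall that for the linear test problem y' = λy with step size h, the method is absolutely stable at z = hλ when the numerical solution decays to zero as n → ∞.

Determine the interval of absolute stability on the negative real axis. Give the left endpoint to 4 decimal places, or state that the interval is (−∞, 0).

Test eqn y'=λy, z=hλ:
  k1=λy_n ⇒ h·k1=z·y_n;  k2=λ(1+5/9z)y_n ⇒ h·k2=z(1+5/9z)y_n
  y_{n+1}/y_n = 1 + 1/8z + 7/8z(1+5/9z) = 1 + z + 35/72z²
  ⇒ R(z) = 1 + z + 35/72z².

Find x<0 with |R(x)|<1.
x=-0.74: |R|=0.5262
R=1: x+35/72x²=0 ⇒ x=−72/35=-2.0571; min R=1−1/(4·35/72)=0.4857>−1
Confirm numerically:
  x=-1.948: |R|=0.89665 <1
  x=-1.859: |R|=0.82094 <1
  x=-1.394: |R|=0.55063 <1
  x=-1.162: |R|=0.49437 <1
  x=-2.538: |R|=1.59326 >1
  x=-2.494: |R|=1.52963 >1
  x=-2.238: |R|=1.19676 >1
Interval (-2.0571, 0).

(-2.0571, 0).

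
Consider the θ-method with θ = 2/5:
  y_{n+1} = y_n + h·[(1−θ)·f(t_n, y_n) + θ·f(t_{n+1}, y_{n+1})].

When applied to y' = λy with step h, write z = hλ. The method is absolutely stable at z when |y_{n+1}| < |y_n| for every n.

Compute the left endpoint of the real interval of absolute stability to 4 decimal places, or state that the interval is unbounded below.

With y'=λy (z=hλ):
  y_{n+1} = y_n + z·[3/5·y_n + 2/5·y_{n+1}] ⇒ (1 − 2/5z)y_{n+1} = (1 + 3/5z)y_n
  R(z) = (1 + 3/5z)/(1 − 2/5z).

Need |R(x)|<1, x<0.
x=-0.38: |R|=0.6701
R=−1: 1+3/5x = −1+2/5x ⇒ -1/5x=2 ⇒ x=2/(-1/5)=-10.0000
Confirm numerically:
  x=-9.767: |R|=0.99050 <1
  x=-6.784: |R|=0.82680 <1
  x=-5.825: |R|=0.74925 <1
  x=-5.147: |R|=0.68269 <1
  x=-10.535: |R|=1.02052 >1
  x=-10.391: |R|=1.01517 >1
  x=-10.139: |R|=1.00550 >1
So |R|<1 on (-10.0000, 0).

z* = -10.0000.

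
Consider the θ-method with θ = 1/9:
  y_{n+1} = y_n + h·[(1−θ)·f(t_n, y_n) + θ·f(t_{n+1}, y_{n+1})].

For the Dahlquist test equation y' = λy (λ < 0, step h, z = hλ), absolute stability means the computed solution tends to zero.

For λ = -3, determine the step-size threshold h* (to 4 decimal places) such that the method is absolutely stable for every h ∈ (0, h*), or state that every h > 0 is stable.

(-2.5714,0); λ=-3 ⇒ h* = (18/7)/3 = 0.8571.

Set f=λy, z=hλ:
  y_{n+1} = y_n + z·[8/9·y_n + 1/9·y_{n+1}] ⇒ (1 − 1/9z)y_{n+1} = (1 + 8/9z)y_n
  ⇒ R(z) = (1 + 8/9z)/(1 − 1/9z).

Need |R(x)|<1, x<0.
x=-0.61: |R|=0.4287
R=−1: 1+8/9x = −1+1/9x ⇒ -7/9x=2 ⇒ x=2/(-7/9)=-2.5714
Confirm numerically:
  x=-2.396: |R|=0.89224 <1
  x=-2.156: |R|=0.73933 <1
  x=-2.088: |R|=0.69481 <1
  x=-2.062: |R|=0.67764 <1
  x=-3.045: |R|=1.27522 >1
  x=-2.787: |R|=1.12802 >1
  x=-2.675: |R|=1.06210 >1
Stable set (-2.5714, 0).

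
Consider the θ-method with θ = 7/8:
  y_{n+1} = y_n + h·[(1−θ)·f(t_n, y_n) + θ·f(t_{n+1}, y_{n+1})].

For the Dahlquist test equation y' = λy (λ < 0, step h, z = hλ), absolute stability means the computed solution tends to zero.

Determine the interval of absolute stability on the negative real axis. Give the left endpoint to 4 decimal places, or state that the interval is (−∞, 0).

Test eqn y'=λy, z=hλ:
  y_{n+1} = y_n + z·[1/8·y_n + 7/8·y_{n+1}] ⇒ (1 − 7/8z)y_{n+1} = (1 + 1/8z)y_n
  R(z) = (1 + 1/8z)/(1 − 7/8z).

Solve |R(x)|<1 on ℝ⁻.
x=-1.2: |R|=0.4146
x=-2: |R|=0.2727
x=-10: |R|=0.0256
x=-100: |R|=0.1299
θ=7/8≥1/2 ⇒ |1+1/8x|<|1−7/8x| ∀x<0 ⇒ interval (−∞,0).

unbounded; (−∞, 0).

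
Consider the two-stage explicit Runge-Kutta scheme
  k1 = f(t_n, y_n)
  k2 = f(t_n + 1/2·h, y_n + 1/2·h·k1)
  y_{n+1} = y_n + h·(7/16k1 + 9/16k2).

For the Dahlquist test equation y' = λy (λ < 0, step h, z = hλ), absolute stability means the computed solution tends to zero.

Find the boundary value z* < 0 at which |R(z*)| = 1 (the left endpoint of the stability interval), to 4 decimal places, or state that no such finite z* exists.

z* = -3.5556.

On y'=λy, z=hλ:
  k1=λy_n ⇒ h·k1=z·y_n;  k2=λ(1+1/2z)y_n ⇒ h·k2=z(1+1/2z)y_n
  y_{n+1}/y_n = 1 + 7/16z + 9/16z(1+1/2z) = 1 + z + 9/32z²
  Hence R(z) = 1 + z + 9/32z².

Need |R(x)|<1, x<0.
x=-1.53: |R|=0.1284
R=1: x+9/32x²=0 ⇒ x=−32/9=-3.5556; min R=1−1/(4·9/32)=0.1111>−1
Confirm numerically:
  x=-2.164: |R|=0.15306 <1
  x=-1.944: |R|=0.11888 <1
  x=-1.491: |R|=0.13424 <1
  x=-4.154: |R|=1.69917 >1
  x=-3.967: |R|=1.45906 >1
  x=-3.626: |R|=1.07184 >1
So |R|<1 on (-3.5556, 0).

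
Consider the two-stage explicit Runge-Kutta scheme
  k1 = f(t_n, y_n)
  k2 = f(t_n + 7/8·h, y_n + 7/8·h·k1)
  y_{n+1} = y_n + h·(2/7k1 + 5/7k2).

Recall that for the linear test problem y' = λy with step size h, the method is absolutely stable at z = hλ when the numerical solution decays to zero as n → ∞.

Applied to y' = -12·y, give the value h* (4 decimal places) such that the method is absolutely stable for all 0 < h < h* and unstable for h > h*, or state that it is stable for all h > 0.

(-1.6000,0); λ=-12 ⇒ h* = (8/5)/12 = 0.1333.

On y'=λy, z=hλ:
  k1=λy_n ⇒ h·k1=z·y_n;  k2=λ(1+7/8z)y_n ⇒ h·k2=z(1+7/8z)y_n
  y_{n+1}/y_n = 1 + 2/7z + 5/7z(1+7/8z) = 1 + z + 5/8z²
  R(z) = 1 + z + 5/8z².

Solve |R(x)|<1 on ℝ⁻.
x=-1.29: |R|=0.7501
R=1: x+5/8x²=0 ⇒ x=−8/5=-1.6000; min R=1−1/(4·5/8)=0.6000>−1
Confirm numerically:
  x=-1.359: |R|=0.79530 <1
  x=-1.064: |R|=0.64356 <1
  x=-0.761: |R|=0.60095 <1
  x=-0.681: |R|=0.60885 <1
  x=-1.974: |R|=1.46142 >1
  x=-1.774: |R|=1.19292 >1
Interval (-1.6000, 0).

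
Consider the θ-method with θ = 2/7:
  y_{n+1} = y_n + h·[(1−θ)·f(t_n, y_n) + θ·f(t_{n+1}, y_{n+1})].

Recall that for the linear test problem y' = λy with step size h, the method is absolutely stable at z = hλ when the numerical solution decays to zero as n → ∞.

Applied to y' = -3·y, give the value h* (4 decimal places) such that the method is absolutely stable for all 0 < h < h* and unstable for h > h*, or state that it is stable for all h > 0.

Set f=λy, z=hλ:
  y_{n+1} = y_n + z·[5/7·y_n + 2/7·y_{n+1}] ⇒ (1 − 2/7z)y_{n+1} = (1 + 5/7z)y_n
  Hence R(z) = (1 + 5/7z)/(1 − 2/7z).

Solve |R(x)|<1 on ℝ⁻.
x=-0.82: |R|=0.3356
R=−1: 1+5/7x = −1+2/7x ⇒ -3/7x=2 ⇒ x=2/(-3/7)=-4.6667
Confirm numerically:
  x=-3.904: |R|=0.84549 <1
  x=-2.339: |R|=0.40204 <1
  x=-2.012: |R|=0.27758 <1
  x=-4.876: |R|=1.03749 >1
  x=-4.838: |R|=1.03082 >1
  x=-4.804: |R|=1.02481 >1
Stable set (-4.6667, 0).

(-4.6667,0); λ=-3 ⇒ h* = (14/3)/3 = 1.5556.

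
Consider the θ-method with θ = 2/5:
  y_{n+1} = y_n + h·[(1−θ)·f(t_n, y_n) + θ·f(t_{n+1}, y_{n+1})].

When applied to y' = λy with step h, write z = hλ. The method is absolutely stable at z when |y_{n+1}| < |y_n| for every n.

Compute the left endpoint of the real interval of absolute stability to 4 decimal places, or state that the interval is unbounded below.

Set f=λy, z=hλ:
  y_{n+1} = y_n + z·[3/5·y_n + 2/5·y_{n+1}] ⇒ (1 − 2/5z)y_{n+1} = (1 + 3/5z)y_n
  R(z) = (1 + 3/5z)/(1 − 2/5z).

Solve |R(x)|<1 on ℝ⁻.
x=-1.14: |R|=0.2170
R=−1: 1+3/5x = −1+2/5x ⇒ -1/5x=2 ⇒ x=2/(-1/5)=-10.0000
Confirm numerically:
  x=-6.432: |R|=0.80027 <1
  x=-5.669: |R|=0.73491 <1
  x=-5.511: |R|=0.71982 <1
  x=-10.298: |R|=1.01164 >1
  x=-10.123: |R|=1.00487 >1
Stable set (-10.0000, 0).

z* = -10.0000.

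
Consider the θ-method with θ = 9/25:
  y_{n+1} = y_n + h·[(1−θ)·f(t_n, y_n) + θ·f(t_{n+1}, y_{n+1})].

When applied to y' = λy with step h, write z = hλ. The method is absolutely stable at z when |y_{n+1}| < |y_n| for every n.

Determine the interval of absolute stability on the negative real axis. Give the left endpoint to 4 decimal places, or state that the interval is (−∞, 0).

z∈(-7.1429,0).

Set f=λy, z=hλ:
  y_{n+1} = y_n + z·[16/25·y_n + 9/25·y_{n+1}] ⇒ (1 − 9/25z)y_{n+1} = (1 + 16/25z)y_n
  so R(z) = (1 + 16/25z)/(1 − 9/25z).

Solve |R(x)|<1 on ℝ⁻.
x=-1.3: |R|=0.1144
R=−1: 1+16/25x = −1+9/25x ⇒ -7/25x=2 ⇒ x=2/(-7/25)=-7.1429
Confirm numerically:
  x=-5.758: |R|=0.87381 <1
  x=-3.744: |R|=0.59466 <1
  x=-3.551: |R|=0.55858 <1
  x=-3.511: |R|=0.55082 <1
  x=-7.697: |R|=1.04115 >1
  x=-7.659: |R|=1.03846 >1
So |R|<1 on (-7.1429, 0).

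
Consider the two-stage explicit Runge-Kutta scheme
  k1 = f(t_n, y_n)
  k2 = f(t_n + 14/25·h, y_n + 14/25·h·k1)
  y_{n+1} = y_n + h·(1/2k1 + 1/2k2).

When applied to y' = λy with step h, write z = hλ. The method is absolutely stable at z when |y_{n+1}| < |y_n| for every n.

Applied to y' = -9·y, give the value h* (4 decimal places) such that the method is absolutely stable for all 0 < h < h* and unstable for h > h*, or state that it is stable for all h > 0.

(-3.5714,0); λ=-9 ⇒ h* = (25/7)/9 = 0.3968.

On y'=λy, z=hλ:
  k1=λy_n ⇒ h·k1=z·y_n;  k2=λ(1+14/25z)y_n ⇒ h·k2=z(1+14/25z)y_n
  y_{n+1}/y_n = 1 + 1/2z + 1/2z(1+14/25z) = 1 + z + 7/25z²
  Hence R(z) = 1 + z + 7/25z².

Boundary: |R(x)|=1, x<0.
x=-0.57: |R|=0.5210
R=1: x+7/25x²=0 ⇒ x=−25/7=-3.5714; min R=1−1/(4·7/25)=0.1071>−1
Confirm numerically:
  x=-3.148: |R|=0.62677 <1
  x=-2.381: |R|=0.20637 <1
  x=-1.900: |R|=0.11080 <1
  x=-3.996: |R|=1.47504 >1
  x=-3.867: |R|=1.32003 >1
Interval (-3.5714, 0).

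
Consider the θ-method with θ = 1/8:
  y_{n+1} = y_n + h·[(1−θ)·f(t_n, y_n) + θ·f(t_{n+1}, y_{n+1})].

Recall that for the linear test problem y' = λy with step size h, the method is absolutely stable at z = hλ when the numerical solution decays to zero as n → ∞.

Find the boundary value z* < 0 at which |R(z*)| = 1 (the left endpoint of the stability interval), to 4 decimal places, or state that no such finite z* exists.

z* = -2.6667.

Set f=λy, z=hλ:
  y_{n+1} = y_n + z·[7/8·y_n + 1/8·y_{n+1}] ⇒ (1 − 1/8z)y_{n+1} = (1 + 7/8z)y_n
  ⇒ R(z) = (1 + 7/8z)/(1 − 1/8z).

Find x<0 with |R(x)|<1.
x=-0.81: |R|=0.2645
R=−1: 1+7/8x = −1+1/8x ⇒ -3/4x=2 ⇒ x=2/(-3/4)=-2.6667
Confirm numerically:
  x=-2.116: |R|=0.67339 <1
  x=-2.065: |R|=0.64133 <1
  x=-1.899: |R|=0.53470 <1
  x=-2.869: |R|=1.11169 >1
  x=-2.810: |R|=1.07956 >1
Stable set (-2.6667, 0).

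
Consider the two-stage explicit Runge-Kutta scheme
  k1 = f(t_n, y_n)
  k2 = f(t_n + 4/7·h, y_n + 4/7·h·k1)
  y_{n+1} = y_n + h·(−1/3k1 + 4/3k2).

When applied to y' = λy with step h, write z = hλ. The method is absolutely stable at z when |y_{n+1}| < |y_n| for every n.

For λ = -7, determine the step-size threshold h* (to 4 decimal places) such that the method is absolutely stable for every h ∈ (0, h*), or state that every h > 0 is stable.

Set f=λy, z=hλ:
  k1=λy_n ⇒ h·k1=z·y_n;  k2=λ(1+4/7z)y_n ⇒ h·k2=z(1+4/7z)y_n
  y_{n+1}/y_n = 1 − 1/3z + 4/3z(1+4/7z) = 1 + z + 16/21z²
  Hence R(z) = 1 + z + 16/21z².

Find x<0 with |R(x)|<1.
x=-0.87: |R|=0.7067
R=1: x+16/21x²=0 ⇒ x=−21/16=-1.3125; min R=1−1/(4·16/21)=0.6719>−1
Confirm numerically:
  x=-1.109: |R|=0.82805 <1
  x=-0.685: |R|=0.67250 <1
  x=-0.635: |R|=0.67222 <1
  x=-1.901: |R|=1.85237 >1
  x=-1.668: |R|=1.45179 >1
  x=-1.496: |R|=1.20916 >1
So |R|<1 on (-1.3125, 0).

(-1.3125,0); λ=-7 ⇒ h* = (21/16)/7 = 0.1875.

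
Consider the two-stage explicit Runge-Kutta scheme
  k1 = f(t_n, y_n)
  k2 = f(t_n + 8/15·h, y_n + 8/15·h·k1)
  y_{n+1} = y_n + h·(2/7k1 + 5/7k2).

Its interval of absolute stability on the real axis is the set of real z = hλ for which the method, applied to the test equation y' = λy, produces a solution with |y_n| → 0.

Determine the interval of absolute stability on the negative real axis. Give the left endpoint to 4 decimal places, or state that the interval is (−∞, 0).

Set f=λy, z=hλ:
  k1=λy_n ⇒ h·k1=z·y_n;  k2=λ(1+8/15z)y_n ⇒ h·k2=z(1+8/15z)y_n
  y_{n+1}/y_n = 1 + 2/7z + 5/7z(1+8/15z) = 1 + z + 8/21z²
  ⇒ R(z) = 1 + z + 8/21z².

Need |R(x)|<1, x<0.
x=-1.75: |R|=0.4167
R=1: x+8/21x²=0 ⇒ x=−21/8=-2.6250; min R=1−1/(4·8/21)=0.3438>−1
Confirm numerically:
  x=-1.764: |R|=0.42141 <1
  x=-1.407: |R|=0.34715 <1
  x=-1.175: |R|=0.35095 <1
  x=-2.747: |R|=1.12767 >1
  x=-2.726: |R|=1.10489 >1
  x=-2.662: |R|=1.03752 >1
So |R|<1 on (-2.6250, 0).

z∈(-2.6250,0).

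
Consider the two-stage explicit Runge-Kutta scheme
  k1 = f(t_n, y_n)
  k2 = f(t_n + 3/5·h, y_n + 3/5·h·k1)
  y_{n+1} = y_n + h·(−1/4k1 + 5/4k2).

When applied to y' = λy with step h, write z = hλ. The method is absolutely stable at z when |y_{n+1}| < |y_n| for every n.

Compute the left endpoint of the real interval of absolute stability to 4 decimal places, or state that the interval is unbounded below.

With y'=λy (z=hλ):
  k1=λy_n ⇒ h·k1=z·y_n;  k2=λ(1+3/5z)y_n ⇒ h·k2=z(1+3/5z)y_n
  y_{n+1}/y_n = 1 − 1/4z + 5/4z(1+3/5z) = 1 + z + 3/4z²
  ⇒ R(z) = 1 + z + 3/4z².

Boundary: |R(x)|=1, x<0.
x=-1.08: |R|=0.7948
R=1: x+3/4x²=0 ⇒ x=−4/3=-1.3333; min R=1−1/(4·3/4)=0.6667>−1
Confirm numerically:
  x=-1.233: |R|=0.90722 <1
  x=-0.882: |R|=0.70144 <1
  x=-0.555: |R|=0.67602 <1
  x=-1.867: |R|=1.74727 >1
  x=-1.566: |R|=1.27327 >1
  x=-1.528: |R|=1.22309 >1
Interval (-1.3333, 0).

z* = -1.3333.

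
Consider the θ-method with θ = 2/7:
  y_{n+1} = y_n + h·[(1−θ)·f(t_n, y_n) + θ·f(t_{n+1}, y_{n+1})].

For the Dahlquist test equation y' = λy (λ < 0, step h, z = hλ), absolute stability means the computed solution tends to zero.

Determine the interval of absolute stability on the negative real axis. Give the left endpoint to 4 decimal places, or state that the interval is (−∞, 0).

With y'=λy (z=hλ):
  y_{n+1} = y_n + z·[5/7·y_n + 2/7·y_{n+1}] ⇒ (1 − 2/7z)y_{n+1} = (1 + 5/7z)y_n
  ⇒ R(z) = (1 + 5/7z)/(1 − 2/7z).

Find x<0 with |R(x)|<1.
x=-1.28: |R|=0.0628
R=−1: 1+5/7x = −1+2/7x ⇒ -3/7x=2 ⇒ x=2/(-3/7)=-4.6667
Confirm numerically:
  x=-4.351: |R|=0.93969 <1
  x=-3.196: |R|=0.67055 <1
  x=-3.191: |R|=0.66918 <1
  x=-3.021: |R|=0.62145 <1
  x=-5.125: |R|=1.07971 >1
  x=-5.119: |R|=1.07872 >1
  x=-4.773: |R|=1.01928 >1
Stable set (-4.6667, 0).

z∈(-4.6667,0).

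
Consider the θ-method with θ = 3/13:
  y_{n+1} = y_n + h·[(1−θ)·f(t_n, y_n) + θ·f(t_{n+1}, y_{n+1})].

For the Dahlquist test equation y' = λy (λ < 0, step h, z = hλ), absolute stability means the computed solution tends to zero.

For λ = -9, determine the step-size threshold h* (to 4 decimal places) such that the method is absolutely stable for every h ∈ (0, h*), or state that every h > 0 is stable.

Test eqn y'=λy, z=hλ:
  y_{n+1} = y_n + z·[10/13·y_n + 3/13·y_{n+1}] ⇒ (1 − 3/13z)y_{n+1} = (1 + 10/13z)y_n
  ⇒ R(z) = (1 + 10/13z)/(1 − 3/13z).

Find x<0 with |R(x)|<1.
x=-1.36: |R|=0.0351
R=−1: 1+10/13x = −1+3/13x ⇒ -7/13x=2 ⇒ x=2/(-7/13)=-3.7143
Confirm numerically:
  x=-2.742: |R|=0.67936 <1
  x=-2.314: |R|=0.50847 <1
  x=-2.200: |R|=0.45918 <1
  x=-1.779: |R|=0.26122 <1
  x=-3.967: |R|=1.07104 >1
  x=-3.964: |R|=1.07022 >1
Stable set (-3.7143, 0).

(-3.7143,0); λ=-9 ⇒ h* = (26/7)/9 = 0.4127.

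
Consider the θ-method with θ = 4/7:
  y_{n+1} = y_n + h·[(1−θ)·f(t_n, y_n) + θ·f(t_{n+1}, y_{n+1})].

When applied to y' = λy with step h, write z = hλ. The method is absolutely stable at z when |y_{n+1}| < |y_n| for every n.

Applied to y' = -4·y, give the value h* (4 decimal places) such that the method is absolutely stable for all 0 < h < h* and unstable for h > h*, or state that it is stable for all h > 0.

unbounded; (−∞, 0). Any h>0 works for λ=-4.

With y'=λy (z=hλ):
  y_{n+1} = y_n + z·[3/7·y_n + 4/7·y_{n+1}] ⇒ (1 − 4/7z)y_{n+1} = (1 + 3/7z)y_n
  ⇒ R(z) = (1 + 3/7z)/(1 − 4/7z).

Find x<0 with |R(x)|<1.
x=-0.52: |R|=0.5991
x=-2: |R|=0.0667
x=-10: |R|=0.4894
x=-100: |R|=0.7199
θ=4/7≥1/2 ⇒ |1+3/7x|<|1−4/7x| ∀x<0 ⇒ interval (−∞,0).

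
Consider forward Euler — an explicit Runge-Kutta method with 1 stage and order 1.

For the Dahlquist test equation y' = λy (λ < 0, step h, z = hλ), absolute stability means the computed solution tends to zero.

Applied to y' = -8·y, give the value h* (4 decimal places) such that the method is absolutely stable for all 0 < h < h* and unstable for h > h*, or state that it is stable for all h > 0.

(-2.0000,0); λ=-8 ⇒ h* = 0.2500.

With y'=λy (z=hλ):
  order 1, 1-stage ⇒ R(z)=1+z
  (e.g. R(-0.39)=0.61000, |R|=0.61000)

Find x<0 with |R(x)|<1.
x=-0.39: |R|=0.6100
|R(-1.78)|=0.7800 |R(-1.18)|=0.1800 |R(-0.75)|=0.2500
Bisect:
  x_lo=-2.6262 |R|=1.6262  x_hi=-0.1323 |R|=0.8677
  mid=-1.37925 |R|=0.37925 →hi
  mid=-2.00271 |R|=1.00271 →lo
  mid=-1.69098 |R|=0.69098 →hi
  mid=-1.84685 |R|=0.84685 →hi
  mid=-1.92478 |R|=0.92478 →hi
  mid=-1.96375 |R|=0.96375 →hi
  mid=-1.98323 |R|=0.98323 →hi
  mid=-1.99297 |R|=0.99297 →hi
  mid=-1.99784 |R|=0.99784 →hi
  mid=-2.00028 |R|=1.00028 →lo
  ...
  [-2.00013,-1.99997] ⇒ x*=-2.0000
So |R|<1 on (-2.0000, 0).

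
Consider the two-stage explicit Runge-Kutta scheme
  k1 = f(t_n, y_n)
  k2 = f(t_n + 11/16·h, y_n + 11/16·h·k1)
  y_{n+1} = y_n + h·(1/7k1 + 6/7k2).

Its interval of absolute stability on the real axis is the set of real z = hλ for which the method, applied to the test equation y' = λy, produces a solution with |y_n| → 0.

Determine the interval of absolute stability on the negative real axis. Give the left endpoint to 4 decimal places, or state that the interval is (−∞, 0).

Set f=λy, z=hλ:
  k1=λy_n ⇒ h·k1=z·y_n;  k2=λ(1+11/16z)y_n ⇒ h·k2=z(1+11/16z)y_n
  y_{n+1}/y_n = 1 + 1/7z + 6/7z(1+11/16z) = 1 + z + 33/56z²
  Hence R(z) = 1 + z + 33/56z².

Need |R(x)|<1, x<0.
x=-0.38: |R|=0.7051
R=1: x+33/56x²=0 ⇒ x=−56/33=-1.6970; min R=1−1/(4·33/56)=0.5758>−1
Confirm numerically:
  x=-1.502: |R|=0.82743 <1
  x=-1.356: |R|=0.72754 <1
  x=-0.984: |R|=0.58658 <1
  x=-0.792: |R|=0.57764 <1
  x=-2.270: |R|=1.76653 >1
  x=-2.018: |R|=1.38176 >1
  x=-1.720: |R|=1.02334 >1
So |R|<1 on (-1.6970, 0).

z∈(-1.6970,0).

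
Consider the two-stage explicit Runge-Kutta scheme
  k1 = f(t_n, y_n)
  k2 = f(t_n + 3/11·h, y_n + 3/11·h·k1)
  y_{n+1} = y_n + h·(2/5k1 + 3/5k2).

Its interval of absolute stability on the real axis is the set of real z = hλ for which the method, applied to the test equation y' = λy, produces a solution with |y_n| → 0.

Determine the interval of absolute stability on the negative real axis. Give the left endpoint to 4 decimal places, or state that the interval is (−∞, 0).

z∈(-6.1111,0).

On y'=λy, z=hλ:
  k1=λy_n ⇒ h·k1=z·y_n;  k2=λ(1+3/11z)y_n ⇒ h·k2=z(1+3/11z)y_n
  y_{n+1}/y_n = 1 + 2/5z + 3/5z(1+3/11z) = 1 + z + 9/55z²
  R(z) = 1 + z + 9/55z².

Solve |R(x)|<1 on ℝ⁻.
x=-1.6: |R|=0.1811
R=1: x+9/55x²=0 ⇒ x=−55/9=-6.1111; min R=1−1/(4·9/55)=-0.5278>−1
Confirm numerically:
  x=-6.076: |R|=0.96509 <1
  x=-5.411: |R|=0.38010 <1
  x=-3.170: |R|=0.52563 <1
  x=-2.865: |R|=0.52184 <1
  x=-6.668: |R|=1.60764 >1
  x=-6.544: |R|=1.46355 >1
So |R|<1 on (-6.1111, 0).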